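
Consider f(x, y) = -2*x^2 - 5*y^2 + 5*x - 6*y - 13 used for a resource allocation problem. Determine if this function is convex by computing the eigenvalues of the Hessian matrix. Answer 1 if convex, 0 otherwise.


The Hessian of f(x,y) = -2*x^2 - 5*y^2 + 5*x - 6*y - 13 is:
H = [[-4, 0], [0, -10]]
Trace = -4 - 10 = -14
Determinant = -4*-10 - (0)^2 = 40
Discriminant = (-14)^2 - 4*40 = 36.0
Eigenvalues: lambda_1 = -10.0, lambda_2 = -4.0
The function is not convex.

0


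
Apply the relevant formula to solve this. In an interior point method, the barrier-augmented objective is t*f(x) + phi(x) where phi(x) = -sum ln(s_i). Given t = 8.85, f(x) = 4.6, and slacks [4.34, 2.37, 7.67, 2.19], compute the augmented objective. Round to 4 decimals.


Step 1: Compute log-barrier.
ln values: [1.4679, 0.8629, 2.0373, 0.7839]
phi = -(1.4679 + 0.8629 + 2.0373 + 0.7839) = -5.152
Step 2: Compute augmented objective.
t*f(x) = 8.85*4.6 = 40.71
Total = 40.71 - 5.152 = 35.558


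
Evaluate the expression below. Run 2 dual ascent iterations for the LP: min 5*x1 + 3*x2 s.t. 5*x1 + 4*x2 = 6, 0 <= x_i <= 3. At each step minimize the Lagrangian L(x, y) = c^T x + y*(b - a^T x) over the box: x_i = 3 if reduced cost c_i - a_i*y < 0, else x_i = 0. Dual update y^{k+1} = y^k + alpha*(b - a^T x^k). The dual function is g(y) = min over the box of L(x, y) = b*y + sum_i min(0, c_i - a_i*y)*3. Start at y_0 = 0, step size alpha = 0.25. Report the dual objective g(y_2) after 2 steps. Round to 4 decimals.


Dual ascent for LP: min 5*x1 + 3*x2, 5*x1 + 4*x2 = 6, 0 <= x_i <= 3
Step 1: y^k = 0.0, reduced costs: (5.0, 3.0)
  x^k = (0.0, 0.0), subgradient = b - a^T x = 6.0
  y^{k+1} = 0.0 + 0.25*6.0 = 1.5
Step 2: y^k = 1.5, reduced costs: (-2.5, -3.0)
  x^k = (3.0, 3.0), subgradient = b - a^T x = -21.0
  y^{k+1} = 1.5 + 0.25*-21.0 = -3.75
Dual objective at y_2 = -3.75: reduced costs (23.75, 18.0), box minimizer x = (0.0, 0.0)
g(y_2) = b*y + (c1 - a1*y)*x1 + (c2 - a2*y)*x2 = 6*(-3.75) + 23.75*0.0 + 18.0*0.0 = -22.5 + 0.0 + 0.0 = -22.5


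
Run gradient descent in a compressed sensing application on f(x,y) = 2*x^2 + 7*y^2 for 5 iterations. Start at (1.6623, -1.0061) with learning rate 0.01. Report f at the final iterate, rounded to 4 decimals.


Gradient descent on f(x,y) = 2*x^2 + 7*y^2.
Starting point: (1.6623, -1.0061), alpha = 0.01
Step 1: grad_x = 2*2*1.6623 = 6.6492, grad_y = 2*7*-1.0061 = -14.0854
  x_1 = 1.6623 - 0.01*6.6492 = 1.5958
  y_1 = -1.0061 - 0.01*-14.0854 = -0.8652
Step 2: grad_x = 2*2*1.5958 = 6.3832, grad_y = 2*7*-0.8652 = -12.1134
  x_2 = 1.5958 - 0.01*6.3832 = 1.532
  y_2 = -0.8652 - 0.01*-12.1134 = -0.7441
Step 3: grad_x = 2*2*1.532 = 6.1279, grad_y = 2*7*-0.7441 = -10.4176
  x_3 = 1.532 - 0.01*6.1279 = 1.4707
  y_3 = -0.7441 - 0.01*-10.4176 = -0.6399
Step 4: grad_x = 2*2*1.4707 = 5.8828, grad_y = 2*7*-0.6399 = -8.9591
  x_4 = 1.4707 - 0.01*5.8828 = 1.4119
  y_4 = -0.6399 - 0.01*-8.9591 = -0.5503
Step 5: grad_x = 2*2*1.4119 = 5.6475, grad_y = 2*7*-0.5503 = -7.7048
  x_5 = 1.4119 - 0.01*5.6475 = 1.3554
  y_5 = -0.5503 - 0.01*-7.7048 = -0.4733
f(1.3554, -0.4733) = 2*1.3554^2 + 7*(-0.4733)^2 = 5.2423


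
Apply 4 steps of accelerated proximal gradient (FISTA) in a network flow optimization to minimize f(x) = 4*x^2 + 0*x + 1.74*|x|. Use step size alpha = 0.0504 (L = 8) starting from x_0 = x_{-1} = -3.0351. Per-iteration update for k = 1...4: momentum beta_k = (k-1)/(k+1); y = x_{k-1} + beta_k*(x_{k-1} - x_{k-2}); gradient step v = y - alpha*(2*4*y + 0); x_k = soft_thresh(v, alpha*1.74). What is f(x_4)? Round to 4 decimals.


FISTA on f(x) = 4*x^2 + 0*x + 1.74*|x|
L = 8, alpha = 0.0504
Iteration 1: beta = 0.0, y = -3.0351 + 0.0*(-3.0351 + 3.0351) = -3.0351
  grad(y) = -24.2808, v = y - alpha*grad = -1.8113
  prox(v) = soft_thresh(-1.8113, 0.0877) = -1.7237
Iteration 2: beta = 0.3333, y = -1.7237 + 0.3333*(-1.7237 + 3.0351) = -1.2865
  grad(y) = -10.292, v = y - alpha*grad = -0.7678
  prox(v) = soft_thresh(-0.7678, 0.0877) = -0.6801
Iteration 3: beta = 0.5, y = -0.6801 + 0.5*(-0.6801 + 1.7237) = -0.1583
  grad(y) = -1.2665, v = y - alpha*grad = -0.0945
  prox(v) = soft_thresh(-0.0945, 0.0877) = -0.0068
Iteration 4: beta = 0.6, y = -0.0068 + 0.6*(-0.0068 + 0.6801) = 0.3972
  grad(y) = 3.1776, v = y - alpha*grad = 0.2371
  prox(v) = soft_thresh(0.2371, 0.0877) = 0.1494
f(x_4) = 4*0.1494^2 + 0*0.1494 + 1.74*|0.1494| = 0.3491


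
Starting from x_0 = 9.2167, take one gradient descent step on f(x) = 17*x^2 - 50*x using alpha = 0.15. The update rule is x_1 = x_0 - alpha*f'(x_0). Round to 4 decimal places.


We compute the gradient at x_0 and apply the update.
f'(x) = 34*x - 50
f'(9.2167) = 34*9.2167 - 50 = 263.3678
x_1 = 9.2167 - 0.15*263.3678 = -30.2885


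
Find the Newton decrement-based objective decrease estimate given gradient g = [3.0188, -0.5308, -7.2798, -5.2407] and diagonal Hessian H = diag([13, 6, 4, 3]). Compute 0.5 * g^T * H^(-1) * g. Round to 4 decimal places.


Step 1: H is diagonal, so H^(-1) * g = [0.2322, -0.0885, -1.82, -1.7469].
Step 2: g^T H^(-1) g = sum_i g_i^2 / H_ii
  = (3.0188)^2/13 + (-0.5308)^2/6 + (-7.2798)^2/4 + (-5.2407)^2/3
  = 0.701 + 0.047 + 13.2489 + 9.155 = 23.1518
Step 3: Objective decrease = 0.5 * g^T H^(-1) g = 11.5759


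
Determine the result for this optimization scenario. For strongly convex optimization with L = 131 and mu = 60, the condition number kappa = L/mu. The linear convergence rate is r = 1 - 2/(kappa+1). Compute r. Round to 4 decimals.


Step 1: Compute the condition number.
kappa = L/mu = 131/60 = 2.1833
Step 2: Compute the convergence rate.
r = 1 - 2/(kappa + 1) = 1 - 2*mu/(L + mu) = (L - mu)/(L + mu) = 71/191 = 0.3717


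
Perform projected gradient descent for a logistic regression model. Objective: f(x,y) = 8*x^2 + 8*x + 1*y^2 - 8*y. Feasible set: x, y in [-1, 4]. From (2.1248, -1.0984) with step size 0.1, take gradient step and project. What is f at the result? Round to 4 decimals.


Step 1: Compute gradient at (2.1248, -1.0984).
grad_x = 2*8*2.1248 + 8 = 41.9968
grad_y = 2*1*-1.0984 - 8 = -10.1968
Step 2: Gradient step.
x_raw = 2.1248 - 0.1*41.9968 = -2.0749
y_raw = -1.0984 - 0.1*-10.1968 = -0.0787
Step 3: Project onto [-1, 4].
x_proj = clip(-2.0749) = -1.0
y_proj = clip(-0.0787) = -0.0787
Step 4: Evaluate f.
f(-1.0, -0.0787) = 0.636


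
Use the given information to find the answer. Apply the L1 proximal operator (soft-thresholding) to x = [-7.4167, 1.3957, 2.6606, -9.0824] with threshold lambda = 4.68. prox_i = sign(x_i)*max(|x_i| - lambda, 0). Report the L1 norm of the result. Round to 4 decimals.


Soft-thresholding with lambda = 4.68:
prox(-7.4167) = sign(-7.4167)*max(|-7.4167| - 4.68, 0) = -2.7367
prox(1.3957) = sign(1.3957)*max(|1.3957| - 4.68, 0) = 0.0
prox(2.6606) = sign(2.6606)*max(|2.6606| - 4.68, 0) = 0.0
prox(-9.0824) = sign(-9.0824)*max(|-9.0824| - 4.68, 0) = -4.4024
prox(x) = [-2.7367, 0.0, 0.0, -4.4024]
||prox(x)||_1 = 2.7367 + 0.0 + 0.0 + 4.4024 = 7.1391


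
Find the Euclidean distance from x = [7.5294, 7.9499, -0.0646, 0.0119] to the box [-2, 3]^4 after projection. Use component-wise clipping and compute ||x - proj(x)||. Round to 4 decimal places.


Project each component onto [-2, 3].
clip(7.5294) = 3.0, clip(7.9499) = 3.0, clip(-0.0646) = -0.0646, clip(0.0119) = 0.0119
Projection = [3.0, 3.0, -0.0646, 0.0119]
Squared diffs: [20.5155, 24.5015, 0.0, 0.0]
Distance = sqrt(45.017) = 6.7095


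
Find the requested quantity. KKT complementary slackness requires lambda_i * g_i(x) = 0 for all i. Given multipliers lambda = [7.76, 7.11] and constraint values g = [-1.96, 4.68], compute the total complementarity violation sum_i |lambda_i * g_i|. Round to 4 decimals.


KKT complementary slackness check:
lambda_1 * g_1 = 7.76 * -1.96 = -15.2096
lambda_2 * g_2 = 7.11 * 4.68 = 33.2748
Total violation = 15.2096 + 33.2748 = 48.4844


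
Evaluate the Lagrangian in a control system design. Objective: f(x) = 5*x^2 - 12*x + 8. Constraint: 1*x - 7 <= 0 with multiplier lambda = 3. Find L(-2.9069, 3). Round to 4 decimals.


Step 1: Evaluate f(x).
f(-2.9069) = 5*(-2.9069)^2 - 12*(-2.9069) + 8 = 85.1331
Step 2: Evaluate g(x).
g(-2.9069) = 1*-2.9069 - 7 = -9.9069
Step 3: Compute Lagrangian.
L = 85.1331 + 3*-9.9069 = 55.4124


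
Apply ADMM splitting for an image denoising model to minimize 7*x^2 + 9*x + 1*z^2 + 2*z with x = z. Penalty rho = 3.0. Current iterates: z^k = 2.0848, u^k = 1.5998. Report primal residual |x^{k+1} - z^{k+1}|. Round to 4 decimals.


ADMM iteration with rho = 3.0, z^k = 2.0848, u^k = 1.5998
Step 1: x-update.
Minimize 7*x^2 + 9*x + (3.0/2)*(x - 2.0848 + 1.5998)^2
FOC: (2*7 + 3.0)*x = -9 + 3.0*(2.0848 - 1.5998)
x^{k+1} = -0.4438
Step 2: z-update.
Minimize 1*z^2 + 2*z + (3.0/2)*(-0.4438 - z + 1.5998)^2
FOC: (2*1 + 3.0)*z = -2 + 3.0*(-0.4438 + 1.5998)
z^{k+1} = 0.2936
Step 3: u-update.
u^{k+1} = 1.5998 - 0.4438 - 0.2936 = 0.8624
Step 4: Primal residual = |-0.4438 - 0.2936| = 0.7374


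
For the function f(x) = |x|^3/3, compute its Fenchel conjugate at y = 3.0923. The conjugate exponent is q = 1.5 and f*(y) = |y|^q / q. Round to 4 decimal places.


The conjugate exponent q satisfies 1/p + 1/q = 1.
p = 3, so q = 3/(3 - 1) = 1.5
|y|^q = 3.0923^1.5 = 5.4378
f*(3.0923) = 5.4378 / 1.5 = 3.6252


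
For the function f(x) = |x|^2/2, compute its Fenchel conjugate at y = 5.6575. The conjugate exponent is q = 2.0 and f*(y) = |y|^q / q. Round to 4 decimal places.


The conjugate exponent q satisfies 1/p + 1/q = 1.
p = 2, so q = 2/(2 - 1) = 2.0
|y|^q = 5.6575^2.0 = 32.0073
f*(5.6575) = 32.0073 / 2.0 = 16.0037


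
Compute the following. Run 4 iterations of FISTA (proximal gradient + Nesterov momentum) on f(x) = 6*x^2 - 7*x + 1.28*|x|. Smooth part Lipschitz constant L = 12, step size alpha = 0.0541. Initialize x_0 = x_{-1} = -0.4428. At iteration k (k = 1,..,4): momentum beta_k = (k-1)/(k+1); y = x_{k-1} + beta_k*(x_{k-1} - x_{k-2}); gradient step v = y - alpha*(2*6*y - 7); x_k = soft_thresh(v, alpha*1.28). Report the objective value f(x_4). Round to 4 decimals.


FISTA on f(x) = 6*x^2 - 7*x + 1.28*|x|
L = 12, alpha = 0.0541
Iteration 1: beta = 0.0, y = -0.4428 + 0.0*(-0.4428 + 0.4428) = -0.4428
  grad(y) = -12.3136, v = y - alpha*grad = 0.2234
  prox(v) = soft_thresh(0.2234, 0.0692) = 0.1541
Iteration 2: beta = 0.3333, y = 0.1541 + 0.3333*(0.1541 + 0.4428) = 0.3531
  grad(y) = -2.7629, v = y - alpha*grad = 0.5026
  prox(v) = soft_thresh(0.5026, 0.0692) = 0.4333
Iteration 3: beta = 0.5, y = 0.4333 + 0.5*(0.4333 - 0.1541) = 0.5729
  grad(y) = -0.125, v = y - alpha*grad = 0.5797
  prox(v) = soft_thresh(0.5797, 0.0692) = 0.5104
Iteration 4: beta = 0.6, y = 0.5104 + 0.6*(0.5104 - 0.4333) = 0.5567
  grad(y) = -0.3196, v = y - alpha*grad = 0.574
  prox(v) = soft_thresh(0.574, 0.0692) = 0.5047
f(x_4) = 6*0.5047^2 - 7*0.5047 + 1.28*|0.5047| = -1.3585


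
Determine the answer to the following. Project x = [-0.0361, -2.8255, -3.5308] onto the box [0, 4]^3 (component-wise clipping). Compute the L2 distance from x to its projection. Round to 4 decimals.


Project each component onto [0, 4].
clip(-0.0361) = 0.0, clip(-2.8255) = 0.0, clip(-3.5308) = 0.0
Projection = [0.0, 0.0, 0.0]
Squared diffs: [0.0013, 7.9835, 12.4665]
Distance = sqrt(20.4513) = 4.5223


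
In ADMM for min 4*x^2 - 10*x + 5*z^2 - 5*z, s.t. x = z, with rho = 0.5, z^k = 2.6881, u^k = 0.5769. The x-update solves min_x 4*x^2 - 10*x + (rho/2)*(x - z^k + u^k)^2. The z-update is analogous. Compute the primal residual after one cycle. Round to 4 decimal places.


ADMM iteration with rho = 0.5, z^k = 2.6881, u^k = 0.5769
Step 1: x-update.
Minimize 4*x^2 - 10*x + (0.5/2)*(x - 2.6881 + 0.5769)^2
FOC: (2*4 + 0.5)*x = 10 + 0.5*(2.6881 - 0.5769)
x^{k+1} = 1.3007
Step 2: z-update.
Minimize 5*z^2 - 5*z + (0.5/2)*(1.3007 - z + 0.5769)^2
FOC: (2*5 + 0.5)*z = 5 + 0.5*(1.3007 + 0.5769)
z^{k+1} = 0.5656
Step 3: u-update.
u^{k+1} = 0.5769 + 1.3007 - 0.5656 = 1.312
Step 4: Primal residual = |1.3007 - 0.5656| = 0.7351


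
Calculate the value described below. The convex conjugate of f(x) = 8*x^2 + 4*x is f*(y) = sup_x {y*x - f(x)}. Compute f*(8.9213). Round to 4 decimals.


f*(y) = sup_x {y*x - a*x^2 - b*x} = sup_x {(y-b)*x - a*x^2}
FOC: (y - b) - 2a*x = 0 => x* = (y - b)/(2a)
x* = (8.9213 - 4)/(2*8) = 0.3076
f*(8.9213) = (y-b)^2/(4a) = (8.9213 - 4)^2/(4*8)
= 24.2192/32 = 0.7568


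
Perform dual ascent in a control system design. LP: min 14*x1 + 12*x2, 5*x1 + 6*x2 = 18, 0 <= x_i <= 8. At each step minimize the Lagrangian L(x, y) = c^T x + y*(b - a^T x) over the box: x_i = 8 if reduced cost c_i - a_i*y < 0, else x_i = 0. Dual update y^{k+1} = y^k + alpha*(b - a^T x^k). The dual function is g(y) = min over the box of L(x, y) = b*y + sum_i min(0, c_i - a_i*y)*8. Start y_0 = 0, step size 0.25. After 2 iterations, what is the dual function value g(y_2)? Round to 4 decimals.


Dual ascent for LP: min 14*x1 + 12*x2, 5*x1 + 6*x2 = 18, 0 <= x_i <= 8
Step 1: y^k = 0.0, reduced costs: (14.0, 12.0)
  x^k = (0.0, 0.0), subgradient = b - a^T x = 18.0
  y^{k+1} = 0.0 + 0.25*18.0 = 4.5
Step 2: y^k = 4.5, reduced costs: (-8.5, -15.0)
  x^k = (8.0, 8.0), subgradient = b - a^T x = -70.0
  y^{k+1} = 4.5 + 0.25*-70.0 = -13.0
Dual objective at y_2 = -13.0: reduced costs (79.0, 90.0), box minimizer x = (0.0, 0.0)
g(y_2) = b*y + (c1 - a1*y)*x1 + (c2 - a2*y)*x2 = 18*(-13.0) + 79.0*0.0 + 90.0*0.0 = -234.0 + 0.0 + 0.0 = -234.0


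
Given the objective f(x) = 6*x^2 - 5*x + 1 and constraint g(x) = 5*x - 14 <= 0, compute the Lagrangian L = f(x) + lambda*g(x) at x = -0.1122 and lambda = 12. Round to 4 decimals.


Step 1: Evaluate f(x).
f(-0.1122) = 6*(-0.1122)^2 - 5*(-0.1122) + 1 = 1.6365
Step 2: Evaluate g(x).
g(-0.1122) = 5*-0.1122 - 14 = -14.561
Step 3: Compute Lagrangian.
L = 1.6365 + 12*-14.561 = -173.0955


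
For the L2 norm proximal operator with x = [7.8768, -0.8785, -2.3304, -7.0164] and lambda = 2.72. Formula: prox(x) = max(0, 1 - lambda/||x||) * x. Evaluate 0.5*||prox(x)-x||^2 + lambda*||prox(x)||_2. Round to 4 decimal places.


Step 1: Compute ||x||.
||x|| = 10.8387
Step 2: Compute scaling factor.
scale = max(0, 1 - 2.72/10.8387) = 0.749
Step 3: prox(x) = [5.9001, -0.658, -1.7456, -5.2556]
||prox(x)|| = 8.1187
Step 4: Proximal objective.
0.5*||prox-x||^2 = 3.6992
lambda*||prox|| = 22.0829
Total = 25.7819


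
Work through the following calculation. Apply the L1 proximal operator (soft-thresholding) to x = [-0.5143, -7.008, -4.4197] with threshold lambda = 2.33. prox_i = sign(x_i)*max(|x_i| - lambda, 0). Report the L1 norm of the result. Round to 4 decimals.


Soft-thresholding with lambda = 2.33:
prox(-0.5143) = sign(-0.5143)*max(|-0.5143| - 2.33, 0) = 0.0
prox(-7.008) = sign(-7.008)*max(|-7.008| - 2.33, 0) = -4.678
prox(-4.4197) = sign(-4.4197)*max(|-4.4197| - 2.33, 0) = -2.0897
prox(x) = [0.0, -4.678, -2.0897]
||prox(x)||_1 = 0.0 + 4.678 + 2.0897 = 6.7677


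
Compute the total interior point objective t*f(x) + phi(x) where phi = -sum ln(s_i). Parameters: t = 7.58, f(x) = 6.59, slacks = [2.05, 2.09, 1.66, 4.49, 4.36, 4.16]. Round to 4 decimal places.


Step 1: Compute log-barrier.
ln values: [0.7178, 0.7372, 0.5068, 1.5019, 1.4725, 1.4255]
phi = -(0.7178 + 0.7372 + 0.5068 + 1.5019 + 1.4725 + 1.4255) = -6.3617
Step 2: Compute augmented objective.
t*f(x) = 7.58*6.59 = 49.9522
Total = 49.9522 - 6.3617 = 43.5905


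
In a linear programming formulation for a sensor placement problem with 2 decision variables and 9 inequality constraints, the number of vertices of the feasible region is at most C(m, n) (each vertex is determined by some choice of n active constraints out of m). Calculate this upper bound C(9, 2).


Each vertex corresponds to some choice of n active constraints out of m, so the number of vertices is at most C(m, n) = m! / (n!(m-n)!).
m = 9, n = 2
Numerator: 9 * 8
Denominator: 2! = 2
C(9, 2) = 36


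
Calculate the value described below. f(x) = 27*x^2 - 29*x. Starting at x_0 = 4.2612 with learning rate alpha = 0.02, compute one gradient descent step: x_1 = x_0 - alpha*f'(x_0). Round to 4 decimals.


We compute the gradient at x_0 and apply the update.
f'(x) = 54*x - 29
f'(4.2612) = 54*4.2612 - 29 = 201.1048
x_1 = 4.2612 - 0.02*201.1048 = 0.2391


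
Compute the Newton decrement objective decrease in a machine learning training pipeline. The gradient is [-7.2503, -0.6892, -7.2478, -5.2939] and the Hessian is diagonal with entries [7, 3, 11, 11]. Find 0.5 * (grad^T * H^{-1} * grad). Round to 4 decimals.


Step 1: H is diagonal, so H^(-1) * g = [-1.0358, -0.2297, -0.6589, -0.4813].
Step 2: g^T H^(-1) g = sum_i g_i^2 / H_ii
  = (-7.2503)^2/7 + (-0.6892)^2/3 + (-7.2478)^2/11 + (-5.2939)^2/11
  = 7.5096 + 0.1583 + 4.7755 + 2.5478 = 14.9912
Step 3: Objective decrease = 0.5 * g^T H^(-1) g = 7.4956


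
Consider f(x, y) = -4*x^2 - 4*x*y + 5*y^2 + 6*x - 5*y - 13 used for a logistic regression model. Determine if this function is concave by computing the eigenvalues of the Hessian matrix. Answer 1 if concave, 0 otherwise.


The Hessian of f(x,y) = -4*x^2 - 4*x*y + 5*y^2 + 6*x - 5*y - 13 is:
H = [[-8, -4], [-4, 10]]
Trace = -8 + 10 = 2
Determinant = -8*10 - (-4)^2 = -96
Discriminant = (2)^2 - 4*-96 = 388.0
Eigenvalues: lambda_1 = -8.8489, lambda_2 = 10.8489
The function is not concave.

0


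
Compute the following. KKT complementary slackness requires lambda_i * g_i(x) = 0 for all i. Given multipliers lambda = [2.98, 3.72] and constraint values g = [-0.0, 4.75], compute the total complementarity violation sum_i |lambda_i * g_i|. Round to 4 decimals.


KKT complementary slackness check:
lambda_1 * g_1 = 2.98 * -0.0 = -0.0
lambda_2 * g_2 = 3.72 * 4.75 = 17.67
Total violation = 0.0 + 17.67 = 17.67


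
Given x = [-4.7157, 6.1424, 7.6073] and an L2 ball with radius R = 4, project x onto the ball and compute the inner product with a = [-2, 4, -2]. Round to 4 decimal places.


Step 1: Compute ||x|| (intermediates to 6 decimals).
||x|| = sqrt((-4.7157)^2 + 6.1424^2 + 7.6073^2) = 10.855317
Step 2: Project.
Since ||x|| > R, scale = R/||x|| = 4/10.855317 = 0.368483, proj(x) = scale * x
proj(x) = [-1.737655, 2.26337, 2.803161]
Step 3: Dot product.
a^T * proj(x) = -2*(-1.737655) + 4*2.26337 - 2*2.803161 = 6.9225


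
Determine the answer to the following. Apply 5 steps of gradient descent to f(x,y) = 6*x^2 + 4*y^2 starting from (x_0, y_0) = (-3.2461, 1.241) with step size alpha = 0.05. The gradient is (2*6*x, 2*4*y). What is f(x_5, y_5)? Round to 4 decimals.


Gradient descent on f(x,y) = 6*x^2 + 4*y^2.
Starting point: (-3.2461, 1.241), alpha = 0.05
Step 1: grad_x = 2*6*-3.2461 = -38.9532, grad_y = 2*4*1.241 = 9.928
  x_1 = -3.2461 - 0.05*-38.9532 = -1.2984
  y_1 = 1.241 - 0.05*9.928 = 0.7446
Step 2: grad_x = 2*6*-1.2984 = -15.5813, grad_y = 2*4*0.7446 = 5.9568
  x_2 = -1.2984 - 0.05*-15.5813 = -0.5194
  y_2 = 0.7446 - 0.05*5.9568 = 0.4468
Step 3: grad_x = 2*6*-0.5194 = -6.2325, grad_y = 2*4*0.4468 = 3.5741
  x_3 = -0.5194 - 0.05*-6.2325 = -0.2078
  y_3 = 0.4468 - 0.05*3.5741 = 0.2681
Step 4: grad_x = 2*6*-0.2078 = -2.493, grad_y = 2*4*0.2681 = 2.1444
  x_4 = -0.2078 - 0.05*-2.493 = -0.0831
  y_4 = 0.2681 - 0.05*2.1444 = 0.1608
Step 5: grad_x = 2*6*-0.0831 = -0.9972, grad_y = 2*4*0.1608 = 1.2867
  x_5 = -0.0831 - 0.05*-0.9972 = -0.0332
  y_5 = 0.1608 - 0.05*1.2867 = 0.0965
f(-0.0332, 0.0965) = 6*(-0.0332)^2 + 4*0.0965^2 = 0.0439


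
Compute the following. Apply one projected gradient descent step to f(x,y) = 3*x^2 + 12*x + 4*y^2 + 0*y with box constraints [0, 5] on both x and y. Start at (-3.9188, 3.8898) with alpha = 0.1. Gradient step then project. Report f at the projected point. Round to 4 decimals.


Step 1: Compute gradient at (-3.9188, 3.8898).
grad_x = 2*3*-3.9188 + 12 = -11.5128
grad_y = 2*4*3.8898 + 0 = 31.1184
Step 2: Gradient step.
x_raw = -3.9188 - 0.1*-11.5128 = -2.7675
y_raw = 3.8898 - 0.1*31.1184 = 0.778
Step 3: Project onto [0, 5].
x_proj = clip(-2.7675) = 0.0
y_proj = clip(0.778) = 0.778
Step 4: Evaluate f.
f(0.0, 0.778) = 2.4209


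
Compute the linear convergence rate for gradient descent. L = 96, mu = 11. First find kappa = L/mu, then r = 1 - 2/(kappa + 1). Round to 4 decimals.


Step 1: Compute the condition number.
kappa = L/mu = 96/11 = 8.7273
Step 2: Compute the convergence rate.
r = 1 - 2/(kappa + 1) = 1 - 2*mu/(L + mu) = (L - mu)/(L + mu) = 85/107 = 0.7944


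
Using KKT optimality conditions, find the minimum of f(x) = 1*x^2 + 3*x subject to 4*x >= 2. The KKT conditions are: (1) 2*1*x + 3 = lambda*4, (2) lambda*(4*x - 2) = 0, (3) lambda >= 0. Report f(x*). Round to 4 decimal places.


Step 1: Try lambda = 0 (constraint inactive).
x_unc = -3/(2*1) = -1.5
Check: 4*-1.5 = -6.0 < 2 -- violated!
Step 2: Constraint must be active: 4*x = 2
x* = 2/4 = 0.5
lambda = (2*1*0.5 + 3)/4 = 1.0
Step 3: Compute optimal value.
f(x*) = 1*0.5^2 + 3*0.5 = 1.75


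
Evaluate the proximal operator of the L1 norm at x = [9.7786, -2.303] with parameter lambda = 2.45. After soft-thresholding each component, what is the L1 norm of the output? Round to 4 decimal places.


Soft-thresholding with lambda = 2.45:
prox(9.7786) = sign(9.7786)*max(|9.7786| - 2.45, 0) = 7.3286
prox(-2.303) = sign(-2.303)*max(|-2.303| - 2.45, 0) = 0.0
prox(x) = [7.3286, 0.0]
||prox(x)||_1 = 7.3286 + 0.0 = 7.3286


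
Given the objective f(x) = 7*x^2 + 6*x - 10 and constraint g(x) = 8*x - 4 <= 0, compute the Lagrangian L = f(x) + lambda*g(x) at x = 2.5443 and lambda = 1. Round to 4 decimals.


Step 1: Evaluate f(x).
f(2.5443) = 7*2.5443^2 + 6*2.5443 - 10 = 50.58
Step 2: Evaluate g(x).
g(2.5443) = 8*2.5443 - 4 = 16.3544
Step 3: Compute Lagrangian.
L = 50.58 + 1*16.3544 = 66.9344


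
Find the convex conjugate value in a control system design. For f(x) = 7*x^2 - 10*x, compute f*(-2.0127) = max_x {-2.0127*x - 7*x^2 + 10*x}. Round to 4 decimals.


f*(y) = sup_x {y*x - a*x^2 - b*x} = sup_x {(y-b)*x - a*x^2}
FOC: (y - b) - 2a*x = 0 => x* = (y - b)/(2a)
x* = (-2.0127 + 10)/(2*7) = 0.5705
f*(-2.0127) = (y-b)^2/(4a) = (-2.0127 + 10)^2/(4*7)
= 63.797/28 = 2.2785


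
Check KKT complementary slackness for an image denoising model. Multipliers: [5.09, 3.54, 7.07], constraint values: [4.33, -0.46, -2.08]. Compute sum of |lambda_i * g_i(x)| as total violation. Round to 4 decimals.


KKT complementary slackness check:
lambda_1 * g_1 = 5.09 * 4.33 = 22.0397
lambda_2 * g_2 = 3.54 * -0.46 = -1.6284
lambda_3 * g_3 = 7.07 * -2.08 = -14.7056
Total violation = 22.0397 + 1.6284 + 14.7056 = 38.3737


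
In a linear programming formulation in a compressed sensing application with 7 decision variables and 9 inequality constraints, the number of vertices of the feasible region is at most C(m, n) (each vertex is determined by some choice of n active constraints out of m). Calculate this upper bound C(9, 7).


Each vertex corresponds to some choice of n active constraints out of m, so the number of vertices is at most C(m, n) = m! / (n!(m-n)!).
m = 9, n = 7
Numerator: 9 * 8 * 7 * 6 * 5 * 4 * 3
Denominator: 7! = 5040
C(9, 7) = 36


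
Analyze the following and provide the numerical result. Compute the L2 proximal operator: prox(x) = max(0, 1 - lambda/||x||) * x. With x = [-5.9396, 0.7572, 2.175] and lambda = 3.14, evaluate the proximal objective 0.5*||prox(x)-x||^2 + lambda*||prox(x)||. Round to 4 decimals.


Step 1: Compute ||x||.
||x|| = 6.3705
Step 2: Compute scaling factor.
scale = max(0, 1 - 3.14/6.3705) = 0.5071
Step 3: prox(x) = [-3.012, 0.384, 1.1029]
||prox(x)|| = 3.2305
Step 4: Proximal objective.
0.5*||prox-x||^2 = 4.9298
lambda*||prox|| = 10.1438
Total = 15.0735


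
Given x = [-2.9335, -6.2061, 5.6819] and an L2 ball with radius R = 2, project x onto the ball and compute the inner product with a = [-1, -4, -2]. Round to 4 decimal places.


Step 1: Compute ||x|| (intermediates to 6 decimals).
||x|| = sqrt((-2.9335)^2 + (-6.2061)^2 + 5.6819^2) = 8.910953
Step 2: Project.
Since ||x|| > R, scale = R/||x|| = 2/8.910953 = 0.224443, proj(x) = scale * x
proj(x) = [-0.658404, -1.392916, 1.275263]
Step 3: Dot product.
a^T * proj(x) = -1*(-0.658404) - 4*(-1.392916) - 2*1.275263 = 3.6795


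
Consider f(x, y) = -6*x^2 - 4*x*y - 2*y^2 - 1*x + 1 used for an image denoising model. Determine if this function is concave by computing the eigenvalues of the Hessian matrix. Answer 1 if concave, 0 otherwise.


The Hessian of f(x,y) = -6*x^2 - 4*x*y - 2*y^2 - 1*x + 1 is:
H = [[-12, -4], [-4, -4]]
Trace = -12 - 4 = -16
Determinant = -12*-4 - (-4)^2 = 32
Discriminant = (-16)^2 - 4*32 = 128.0
Eigenvalues: lambda_1 = -13.6569, lambda_2 = -2.3431
The function is concave.

1


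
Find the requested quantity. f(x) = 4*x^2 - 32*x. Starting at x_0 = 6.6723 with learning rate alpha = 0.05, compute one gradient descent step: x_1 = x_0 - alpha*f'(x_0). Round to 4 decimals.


We compute the gradient at x_0 and apply the update.
f'(x) = 8*x - 32
f'(6.6723) = 8*6.6723 - 32 = 21.3784
x_1 = 6.6723 - 0.05*21.3784 = 5.6034


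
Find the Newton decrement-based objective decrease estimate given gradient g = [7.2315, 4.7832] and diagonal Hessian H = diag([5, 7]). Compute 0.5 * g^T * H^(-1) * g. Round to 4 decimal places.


Step 1: H is diagonal, so H^(-1) * g = [1.4463, 0.6833].
Step 2: g^T H^(-1) g = sum_i g_i^2 / H_ii
  = (7.2315)^2/5 + (4.7832)^2/7
  = 10.4589 + 3.2684 = 13.7273
Step 3: Objective decrease = 0.5 * g^T H^(-1) g = 6.8637


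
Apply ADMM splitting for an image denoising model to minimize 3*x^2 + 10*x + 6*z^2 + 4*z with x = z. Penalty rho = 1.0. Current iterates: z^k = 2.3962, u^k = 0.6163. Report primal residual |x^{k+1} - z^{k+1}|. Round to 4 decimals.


ADMM iteration with rho = 1.0, z^k = 2.3962, u^k = 0.6163
Step 1: x-update.
Minimize 3*x^2 + 10*x + (1.0/2)*(x - 2.3962 + 0.6163)^2
FOC: (2*3 + 1.0)*x = -10 + 1.0*(2.3962 - 0.6163)
x^{k+1} = -1.1743
Step 2: z-update.
Minimize 6*z^2 + 4*z + (1.0/2)*(-1.1743 - z + 0.6163)^2
FOC: (2*6 + 1.0)*z = -4 + 1.0*(-1.1743 + 0.6163)
z^{k+1} = -0.3506
Step 3: u-update.
u^{k+1} = 0.6163 - 1.1743 + 0.3506 = -0.2074
Step 4: Primal residual = |-1.1743 + 0.3506| = 0.8237


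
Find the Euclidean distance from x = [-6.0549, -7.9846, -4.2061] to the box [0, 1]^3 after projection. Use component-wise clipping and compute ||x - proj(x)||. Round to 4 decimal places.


Project each component onto [0, 1].
clip(-6.0549) = 0.0, clip(-7.9846) = 0.0, clip(-4.2061) = 0.0
Projection = [0.0, 0.0, 0.0]
Squared diffs: [36.6618, 63.7538, 17.6913]
Distance = sqrt(118.1069) = 10.8677


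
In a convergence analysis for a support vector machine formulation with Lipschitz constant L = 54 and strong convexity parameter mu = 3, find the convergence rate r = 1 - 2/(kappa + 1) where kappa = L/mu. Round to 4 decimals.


Step 1: Compute the condition number.
kappa = L/mu = 54/3 = 18.0
Step 2: Compute the convergence rate.
r = 1 - 2/(kappa + 1) = 1 - 2*mu/(L + mu) = (L - mu)/(L + mu) = 51/57 = 0.8947


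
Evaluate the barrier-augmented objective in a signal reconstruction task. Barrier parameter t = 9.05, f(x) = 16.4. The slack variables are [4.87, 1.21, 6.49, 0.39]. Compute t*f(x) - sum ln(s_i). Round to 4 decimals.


Step 1: Compute log-barrier.
ln values: [1.5831, 0.1906, 1.8703, -0.9416]
phi = -(1.5831 + 0.1906 + 1.8703 - 0.9416) = -2.7024
Step 2: Compute augmented objective.
t*f(x) = 9.05*16.4 = 148.42
Total = 148.42 - 2.7024 = 145.7176


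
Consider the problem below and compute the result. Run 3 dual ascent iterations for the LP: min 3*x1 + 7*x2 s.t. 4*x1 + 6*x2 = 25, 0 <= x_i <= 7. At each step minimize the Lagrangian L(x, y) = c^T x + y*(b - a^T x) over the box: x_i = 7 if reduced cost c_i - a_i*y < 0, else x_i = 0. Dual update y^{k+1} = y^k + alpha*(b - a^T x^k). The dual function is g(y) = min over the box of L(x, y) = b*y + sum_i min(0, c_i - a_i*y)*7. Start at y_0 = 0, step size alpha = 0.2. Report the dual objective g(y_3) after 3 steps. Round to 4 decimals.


Dual ascent for LP: min 3*x1 + 7*x2, 4*x1 + 6*x2 = 25, 0 <= x_i <= 7
Step 1: y^k = 0.0, reduced costs: (3.0, 7.0)
  x^k = (0.0, 0.0), subgradient = b - a^T x = 25.0
  y^{k+1} = 0.0 + 0.2*25.0 = 5.0
Step 2: y^k = 5.0, reduced costs: (-17.0, -23.0)
  x^k = (7.0, 7.0), subgradient = b - a^T x = -45.0
  y^{k+1} = 5.0 + 0.2*-45.0 = -4.0
Step 3: y^k = -4.0, reduced costs: (19.0, 31.0)
  x^k = (0.0, 0.0), subgradient = b - a^T x = 25.0
  y^{k+1} = -4.0 + 0.2*25.0 = 1.0
Dual objective at y_3 = 1.0: reduced costs (-1.0, 1.0), box minimizer x = (7.0, 0.0)
g(y_3) = b*y + (c1 - a1*y)*x1 + (c2 - a2*y)*x2 = 25*1.0 + (-1.0)*7.0 + 1.0*0.0 = 25.0 - 7.0 + 0.0 = 18.0


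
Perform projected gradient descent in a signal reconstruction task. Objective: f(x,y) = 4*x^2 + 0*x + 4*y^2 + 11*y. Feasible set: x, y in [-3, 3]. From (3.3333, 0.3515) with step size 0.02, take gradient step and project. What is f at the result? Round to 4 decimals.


Step 1: Compute gradient at (3.3333, 0.3515).
grad_x = 2*4*3.3333 + 0 = 26.6664
grad_y = 2*4*0.3515 + 11 = 13.812
Step 2: Gradient step.
x_raw = 3.3333 - 0.02*26.6664 = 2.8
y_raw = 0.3515 - 0.02*13.812 = 0.0753
Step 3: Project onto [-3, 3].
x_proj = clip(2.8) = 2.8
y_proj = clip(0.0753) = 0.0753
Step 4: Evaluate f.
f(2.8, 0.0753) = 32.2099


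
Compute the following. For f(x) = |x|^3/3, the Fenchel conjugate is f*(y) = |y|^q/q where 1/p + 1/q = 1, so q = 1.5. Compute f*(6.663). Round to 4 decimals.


The conjugate exponent q satisfies 1/p + 1/q = 1.
p = 3, so q = 3/(3 - 1) = 1.5
|y|^q = 6.663^1.5 = 17.1991
f*(6.663) = 17.1991 / 1.5 = 11.466


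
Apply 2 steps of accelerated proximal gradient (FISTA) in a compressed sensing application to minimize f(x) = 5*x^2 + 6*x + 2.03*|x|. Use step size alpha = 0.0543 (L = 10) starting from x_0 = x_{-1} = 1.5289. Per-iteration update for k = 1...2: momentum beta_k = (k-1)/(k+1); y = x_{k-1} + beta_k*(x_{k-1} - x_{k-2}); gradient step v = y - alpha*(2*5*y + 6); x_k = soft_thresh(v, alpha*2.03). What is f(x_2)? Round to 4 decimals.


FISTA on f(x) = 5*x^2 + 6*x + 2.03*|x|
L = 10, alpha = 0.0543
Iteration 1: beta = 0.0, y = 1.5289 + 0.0*(1.5289 - 1.5289) = 1.5289
  grad(y) = 21.289, v = y - alpha*grad = 0.3729
  prox(v) = soft_thresh(0.3729, 0.1102) = 0.2627
Iteration 2: beta = 0.3333, y = 0.2627 + 0.3333*(0.2627 - 1.5289) = -0.1594
  grad(y) = 4.406, v = y - alpha*grad = -0.3986
  prox(v) = soft_thresh(-0.3986, 0.1102) = -0.2884
f(x_2) = 5*(-0.2884)^2 + 6*(-0.2884) + 2.03*|-0.2884| = -0.7291


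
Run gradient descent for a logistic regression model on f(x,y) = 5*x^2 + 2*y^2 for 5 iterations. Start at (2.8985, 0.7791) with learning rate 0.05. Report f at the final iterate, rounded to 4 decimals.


Gradient descent on f(x,y) = 5*x^2 + 2*y^2.
Starting point: (2.8985, 0.7791), alpha = 0.05
Step 1: grad_x = 2*5*2.8985 = 28.985, grad_y = 2*2*0.7791 = 3.1164
  x_1 = 2.8985 - 0.05*28.985 = 1.4493
  y_1 = 0.7791 - 0.05*3.1164 = 0.6233
Step 2: grad_x = 2*5*1.4493 = 14.4925, grad_y = 2*2*0.6233 = 2.4931
  x_2 = 1.4493 - 0.05*14.4925 = 0.7246
  y_2 = 0.6233 - 0.05*2.4931 = 0.4986
Step 3: grad_x = 2*5*0.7246 = 7.2463, grad_y = 2*2*0.4986 = 1.9945
  x_3 = 0.7246 - 0.05*7.2463 = 0.3623
  y_3 = 0.4986 - 0.05*1.9945 = 0.3989
Step 4: grad_x = 2*5*0.3623 = 3.6231, grad_y = 2*2*0.3989 = 1.5956
  x_4 = 0.3623 - 0.05*3.6231 = 0.1812
  y_4 = 0.3989 - 0.05*1.5956 = 0.3191
Step 5: grad_x = 2*5*0.1812 = 1.8116, grad_y = 2*2*0.3191 = 1.2765
  x_5 = 0.1812 - 0.05*1.8116 = 0.0906
  y_5 = 0.3191 - 0.05*1.2765 = 0.2553
f(0.0906, 0.2553) = 5*0.0906^2 + 2*0.2553^2 = 0.1714


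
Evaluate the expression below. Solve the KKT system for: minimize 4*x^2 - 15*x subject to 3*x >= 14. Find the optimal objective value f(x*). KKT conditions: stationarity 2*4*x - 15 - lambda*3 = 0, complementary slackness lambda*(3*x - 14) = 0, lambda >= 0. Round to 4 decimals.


Step 1: Try lambda = 0 (constraint inactive).
x_unc = 15/(2*4) = 1.875
Check: 3*1.875 = 5.625 < 14 -- violated!
Step 2: Constraint must be active: 3*x = 14
x* = 14/3 = 4.6667 (rounded; the exact value 14/3 is used below)
lambda = (2*4*(14/3) - 15)/3 = 7.4444
Step 3: Compute optimal value.
f(x*) = 4*(14/3)^2 - 15*(14/3) = 17.1111


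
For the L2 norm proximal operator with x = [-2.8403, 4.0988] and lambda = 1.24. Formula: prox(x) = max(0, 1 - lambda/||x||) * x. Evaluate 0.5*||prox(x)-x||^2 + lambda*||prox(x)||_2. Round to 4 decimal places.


Step 1: Compute ||x||.
||x|| = 4.9867
Step 2: Compute scaling factor.
scale = max(0, 1 - 1.24/4.9867) = 0.7513
Step 3: prox(x) = [-2.134, 3.0796]
||prox(x)|| = 3.7467
Step 4: Proximal objective.
0.5*||prox-x||^2 = 0.7688
lambda*||prox|| = 4.6459
Total = 5.4147


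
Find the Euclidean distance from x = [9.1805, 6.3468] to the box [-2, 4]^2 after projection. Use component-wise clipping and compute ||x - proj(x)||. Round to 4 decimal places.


Project each component onto [-2, 4].
clip(9.1805) = 4.0, clip(6.3468) = 4.0
Projection = [4.0, 4.0]
Squared diffs: [26.8376, 5.5075]
Distance = sqrt(32.3451) = 5.6873


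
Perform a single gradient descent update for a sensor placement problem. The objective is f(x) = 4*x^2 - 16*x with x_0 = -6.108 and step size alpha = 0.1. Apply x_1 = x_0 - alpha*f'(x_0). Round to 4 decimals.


We compute the gradient at x_0 and apply the update.
f'(x) = 8*x - 16
f'(-6.108) = 8*-6.108 - 16 = -64.864
x_1 = -6.108 - 0.1*-64.864 = 0.3784


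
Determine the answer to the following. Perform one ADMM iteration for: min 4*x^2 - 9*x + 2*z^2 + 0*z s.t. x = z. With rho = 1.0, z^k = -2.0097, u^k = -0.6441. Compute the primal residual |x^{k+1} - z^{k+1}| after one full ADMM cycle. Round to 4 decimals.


ADMM iteration with rho = 1.0, z^k = -2.0097, u^k = -0.6441
Step 1: x-update.
Minimize 4*x^2 - 9*x + (1.0/2)*(x + 2.0097 - 0.6441)^2
FOC: (2*4 + 1.0)*x = 9 + 1.0*(-2.0097 + 0.6441)
x^{k+1} = 0.8483
Step 2: z-update.
Minimize 2*z^2 + 0*z + (1.0/2)*(0.8483 - z - 0.6441)^2
FOC: (2*2 + 1.0)*z = 0 + 1.0*(0.8483 - 0.6441)
z^{k+1} = 0.0408
Step 3: u-update.
u^{k+1} = -0.6441 + 0.8483 - 0.0408 = 0.1633
Step 4: Primal residual = |0.8483 - 0.0408| = 0.8074


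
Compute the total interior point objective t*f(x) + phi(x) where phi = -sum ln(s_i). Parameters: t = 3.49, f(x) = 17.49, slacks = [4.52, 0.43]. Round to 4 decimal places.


Step 1: Compute log-barrier.
ln values: [1.5085, -0.844]
phi = -(1.5085 - 0.844) = -0.6645
Step 2: Compute augmented objective.
t*f(x) = 3.49*17.49 = 61.0401
Total = 61.0401 - 0.6645 = 60.3756


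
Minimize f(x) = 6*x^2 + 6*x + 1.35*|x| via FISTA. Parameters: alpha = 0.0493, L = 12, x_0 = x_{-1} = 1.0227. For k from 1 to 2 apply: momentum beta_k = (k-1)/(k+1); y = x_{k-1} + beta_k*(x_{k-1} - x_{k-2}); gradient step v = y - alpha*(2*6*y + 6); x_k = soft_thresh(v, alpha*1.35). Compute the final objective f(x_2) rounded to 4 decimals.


FISTA on f(x) = 6*x^2 + 6*x + 1.35*|x|
L = 12, alpha = 0.0493
Iteration 1: beta = 0.0, y = 1.0227 + 0.0*(1.0227 - 1.0227) = 1.0227
  grad(y) = 18.2724, v = y - alpha*grad = 0.1219
  prox(v) = soft_thresh(0.1219, 0.0666) = 0.0553
Iteration 2: beta = 0.3333, y = 0.0553 + 0.3333*(0.0553 - 1.0227) = -0.2671
  grad(y) = 2.7943, v = y - alpha*grad = -0.4049
  prox(v) = soft_thresh(-0.4049, 0.0666) = -0.3383
f(x_2) = 6*(-0.3383)^2 + 6*(-0.3383) + 1.35*|-0.3383| = -0.8864


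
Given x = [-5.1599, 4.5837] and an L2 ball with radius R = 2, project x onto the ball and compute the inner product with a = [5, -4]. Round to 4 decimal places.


Step 1: Compute ||x|| (intermediates to 6 decimals).
||x|| = sqrt((-5.1599)^2 + 4.5837^2) = 6.901802
Step 2: Project.
Since ||x|| > R, scale = R/||x|| = 2/6.901802 = 0.289779, proj(x) = scale * x
proj(x) = [-1.495231, 1.32826]
Step 3: Dot product.
a^T * proj(x) = 5*(-1.495231) - 4*1.32826 = -12.7892


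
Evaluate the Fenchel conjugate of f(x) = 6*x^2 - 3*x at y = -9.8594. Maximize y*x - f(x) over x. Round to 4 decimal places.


f*(y) = sup_x {y*x - a*x^2 - b*x} = sup_x {(y-b)*x - a*x^2}
FOC: (y - b) - 2a*x = 0 => x* = (y - b)/(2a)
x* = (-9.8594 + 3)/(2*6) = -0.5716
f*(-9.8594) = (y-b)^2/(4a) = (-9.8594 + 3)^2/(4*6)
= 47.0514/24 = 1.9605


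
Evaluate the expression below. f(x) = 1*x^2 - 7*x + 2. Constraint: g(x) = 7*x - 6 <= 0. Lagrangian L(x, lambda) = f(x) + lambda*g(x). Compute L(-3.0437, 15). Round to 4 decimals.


Step 1: Evaluate f(x).
f(-3.0437) = 1*(-3.0437)^2 - 7*(-3.0437) + 2 = 32.57
Step 2: Evaluate g(x).
g(-3.0437) = 7*-3.0437 - 6 = -27.3059
Step 3: Compute Lagrangian.
L = 32.57 + 15*-27.3059 = -377.0185


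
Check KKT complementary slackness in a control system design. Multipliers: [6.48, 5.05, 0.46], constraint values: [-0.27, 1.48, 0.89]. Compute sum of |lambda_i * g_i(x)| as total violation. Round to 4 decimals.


KKT complementary slackness check:
lambda_1 * g_1 = 6.48 * -0.27 = -1.7496
lambda_2 * g_2 = 5.05 * 1.48 = 7.474
lambda_3 * g_3 = 0.46 * 0.89 = 0.4094
Total violation = 1.7496 + 7.474 + 0.4094 = 9.633


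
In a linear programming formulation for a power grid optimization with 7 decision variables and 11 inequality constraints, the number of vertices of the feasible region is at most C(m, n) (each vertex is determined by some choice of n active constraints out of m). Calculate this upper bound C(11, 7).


Each vertex corresponds to some choice of n active constraints out of m, so the number of vertices is at most C(m, n) = m! / (n!(m-n)!).
m = 11, n = 7
Numerator: 11 * 10 * 9 * 8 * 7 * 6 * 5
Denominator: 7! = 5040
C(11, 7) = 330


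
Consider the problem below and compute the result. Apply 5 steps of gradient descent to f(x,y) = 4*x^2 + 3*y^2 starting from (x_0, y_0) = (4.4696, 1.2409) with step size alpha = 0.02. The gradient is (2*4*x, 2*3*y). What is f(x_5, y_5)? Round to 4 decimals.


Gradient descent on f(x,y) = 4*x^2 + 3*y^2.
Starting point: (4.4696, 1.2409), alpha = 0.02
Step 1: grad_x = 2*4*4.4696 = 35.7568, grad_y = 2*3*1.2409 = 7.4454
  x_1 = 4.4696 - 0.02*35.7568 = 3.7545
  y_1 = 1.2409 - 0.02*7.4454 = 1.092
Step 2: grad_x = 2*4*3.7545 = 30.0357, grad_y = 2*3*1.092 = 6.552
  x_2 = 3.7545 - 0.02*30.0357 = 3.1537
  y_2 = 1.092 - 0.02*6.552 = 0.961
Step 3: grad_x = 2*4*3.1537 = 25.23, grad_y = 2*3*0.961 = 5.7657
  x_3 = 3.1537 - 0.02*25.23 = 2.6491
  y_3 = 0.961 - 0.02*5.7657 = 0.8456
Step 4: grad_x = 2*4*2.6491 = 21.1932, grad_y = 2*3*0.8456 = 5.0738
  x_4 = 2.6491 - 0.02*21.1932 = 2.2253
  y_4 = 0.8456 - 0.02*5.0738 = 0.7442
Step 5: grad_x = 2*4*2.2253 = 17.8023, grad_y = 2*3*0.7442 = 4.465
  x_5 = 2.2253 - 0.02*17.8023 = 1.8692
  y_5 = 0.7442 - 0.02*4.465 = 0.6549
f(1.8692, 0.6549) = 4*1.8692^2 + 3*0.6549^2 = 15.2628


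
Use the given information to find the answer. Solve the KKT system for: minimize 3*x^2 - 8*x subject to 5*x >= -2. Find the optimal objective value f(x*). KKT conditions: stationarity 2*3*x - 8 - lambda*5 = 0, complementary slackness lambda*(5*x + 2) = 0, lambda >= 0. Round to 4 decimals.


Step 1: Try lambda = 0 (constraint inactive).
Stationarity: 2*3*x - 8 = 0
x* = 8/(2*3) = 4/3 = 1.3333 (rounded; the exact value 4/3 is used below)
Check constraint: 5*1.3333 = 6.6665 >= -2 -- satisfied.
Step 2: Compute optimal value.
f(x*) = 3*(4/3)^2 - 8*(4/3) = -5.3333


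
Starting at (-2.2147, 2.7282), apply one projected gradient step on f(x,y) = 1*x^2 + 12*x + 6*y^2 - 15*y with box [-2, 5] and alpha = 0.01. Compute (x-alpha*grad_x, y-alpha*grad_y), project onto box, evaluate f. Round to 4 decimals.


Step 1: Compute gradient at (-2.2147, 2.7282).
grad_x = 2*1*-2.2147 + 12 = 7.5706
grad_y = 2*6*2.7282 - 15 = 17.7384
Step 2: Gradient step.
x_raw = -2.2147 - 0.01*7.5706 = -2.2904
y_raw = 2.7282 - 0.01*17.7384 = 2.5508
Step 3: Project onto [-2, 5].
x_proj = clip(-2.2904) = -2.0
y_proj = clip(2.5508) = 2.5508
Step 4: Evaluate f.
f(-2.0, 2.5508) = -19.2223


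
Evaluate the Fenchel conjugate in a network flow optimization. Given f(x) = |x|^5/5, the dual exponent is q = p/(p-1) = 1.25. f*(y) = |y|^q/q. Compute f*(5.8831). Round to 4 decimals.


The conjugate exponent q satisfies 1/p + 1/q = 1.
p = 5, so q = 5/(5 - 1) = 1.25
|y|^q = 5.8831^1.25 = 9.1624
f*(5.8831) = 9.1624 / 1.25 = 7.3299


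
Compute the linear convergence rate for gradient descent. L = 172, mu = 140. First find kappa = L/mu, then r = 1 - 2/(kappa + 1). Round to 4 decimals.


Step 1: Compute the condition number.
kappa = L/mu = 172/140 = 1.2286
Step 2: Compute the convergence rate.
r = 1 - 2/(kappa + 1) = 1 - 2*mu/(L + mu) = (L - mu)/(L + mu) = 32/312 = 0.1026
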